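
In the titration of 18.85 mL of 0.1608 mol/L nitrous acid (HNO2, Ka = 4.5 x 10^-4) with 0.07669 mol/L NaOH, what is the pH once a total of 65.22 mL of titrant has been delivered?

12.37

n(acid) = 0.1608 x 0.01885 = 0.003031 mol; n(NaOH) added = 0.07669 x 0.06522 = 0.005002 mol.
Base is in excess by 0.005002 - 0.003031 = 0.001971 mol in a total volume of 0.08407 L.
[OH^-] = 0.001971/0.08407 = 0.02344 M, so pOH = 1.63 and pH = 14.00 - 1.63 = 12.37.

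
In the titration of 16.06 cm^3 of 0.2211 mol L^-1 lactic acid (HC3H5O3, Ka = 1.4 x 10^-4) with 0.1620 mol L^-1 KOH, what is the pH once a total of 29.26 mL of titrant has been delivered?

12.42

n(acid) = 0.2211 x 0.01606 = 0.003551 mol; n(KOH) added = 0.1620 x 0.02926 = 0.004740 mol.
Base is in excess by 0.004740 - 0.003551 = 0.001189 mol in a total volume of 0.04532 L.
[OH^-] = 0.001189/0.04532 = 0.02624 M, so pOH = 1.58 and pH = 14.00 - 1.58 = 12.42.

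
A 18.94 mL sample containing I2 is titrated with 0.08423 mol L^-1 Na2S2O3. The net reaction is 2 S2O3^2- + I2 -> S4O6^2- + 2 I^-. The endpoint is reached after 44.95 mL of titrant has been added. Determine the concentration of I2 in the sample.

0.100 M

n(Na2S2O3) = 0.08423 x 0.04495 = 0.003786 mol.
From the balanced equation, 2 mol Na2S2O3 reacts with 1 mol I2, so n(I2) = 0.003786 x 1/2 = 0.001893 mol.
[I2] = 0.001893 / 0.01894 L = 0.100 M.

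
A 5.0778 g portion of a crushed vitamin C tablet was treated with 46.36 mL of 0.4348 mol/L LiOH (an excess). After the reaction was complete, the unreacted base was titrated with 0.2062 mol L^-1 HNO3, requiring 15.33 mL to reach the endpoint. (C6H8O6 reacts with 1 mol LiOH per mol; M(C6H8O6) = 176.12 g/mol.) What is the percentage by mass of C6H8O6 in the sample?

Total n(LiOH) added = 0.4348 x 0.04636 = 0.02016 mol.
n(HNO3) used = 0.2062 x 0.01533 = 0.003161 mol, which equals the excess n(LiOH).
So n(LiOH) consumed by the sample = 0.02016 - 0.003161 = 0.01700 mol.
n(C6H8O6) = 0.01700 / 1 = 0.01700 mol.
mass C6H8O6 = 0.01700 x 176.12 = 2.993 g, so %C6H8O6 = 2.993/5.0778 x 100 = 59.0%.

59.0%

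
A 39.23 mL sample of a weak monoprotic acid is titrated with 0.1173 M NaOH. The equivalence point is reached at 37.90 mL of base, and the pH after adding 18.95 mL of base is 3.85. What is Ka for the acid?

1.4 x 10^-4

18.95 mL is half of the equivalence volume, so this is the half-equivalence point where [HA] = [A^-].
At half-equivalence pH = pKa, so pKa = 3.85.
Ka = 10^(-3.85) = 1.4 x 10^-4.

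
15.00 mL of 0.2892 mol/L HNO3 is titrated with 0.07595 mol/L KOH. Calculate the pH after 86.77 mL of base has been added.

12.34

n(acid) = 0.2892 x 0.01500 = 0.004338 mol; n(KOH) added = 0.07595 x 0.08677 = 0.006590 mol.
Base is in excess by 0.006590 - 0.004338 = 0.002252 mol in a total volume of 0.1018 L.
[OH^-] = 0.002252/0.1018 = 0.02213 M, so pOH = 1.66 and pH = 14.00 - 1.66 = 12.34.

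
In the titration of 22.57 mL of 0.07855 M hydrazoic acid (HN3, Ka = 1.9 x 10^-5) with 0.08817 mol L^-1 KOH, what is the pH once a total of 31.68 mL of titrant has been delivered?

n(acid) = 0.07855 x 0.02257 = 0.001773 mol; n(KOH) added = 0.08817 x 0.03168 = 0.002793 mol.
Base is in excess by 0.002793 - 0.001773 = 0.001020 mol in a total volume of 0.05425 L.
[OH^-] = 0.001020/0.05425 = 0.01881 M, so pOH = 1.73 and pH = 14.00 - 1.73 = 12.27.

12.27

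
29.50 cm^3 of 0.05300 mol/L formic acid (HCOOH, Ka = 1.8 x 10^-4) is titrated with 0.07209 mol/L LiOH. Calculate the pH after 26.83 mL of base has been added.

11.82

n(acid) = 0.05300 x 0.02950 = 0.001563 mol; n(LiOH) added = 0.07209 x 0.02683 = 0.001934 mol.
Base is in excess by 0.001934 - 0.001563 = 0.0003707 mol in a total volume of 0.05633 L.
[OH^-] = 0.0003707/0.05633 = 0.006580 M, so pOH = 2.18 and pH = 14.00 - 2.18 = 11.82.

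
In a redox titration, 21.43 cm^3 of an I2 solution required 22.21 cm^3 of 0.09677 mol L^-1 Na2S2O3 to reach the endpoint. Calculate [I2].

0.0501 M

n(Na2S2O3) = 0.09677 x 0.02221 = 0.002149 mol.
From the balanced equation, 2 mol Na2S2O3 reacts with 1 mol I2, so n(I2) = 0.002149 x 1/2 = 0.001075 mol.
[I2] = 0.001075 / 0.02143 L = 0.0501 M.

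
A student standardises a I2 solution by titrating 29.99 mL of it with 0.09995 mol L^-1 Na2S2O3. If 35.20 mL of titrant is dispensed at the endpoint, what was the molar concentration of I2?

n(Na2S2O3) = 0.09995 x 0.03520 = 0.003518 mol.
From the balanced equation, 2 mol Na2S2O3 reacts with 1 mol I2, so n(I2) = 0.003518 x 1/2 = 0.001759 mol.
[I2] = 0.001759 / 0.02999 L = 0.0587 M.

0.0587 M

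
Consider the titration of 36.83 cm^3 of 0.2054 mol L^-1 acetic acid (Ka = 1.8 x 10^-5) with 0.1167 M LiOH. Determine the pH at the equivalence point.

8.81

n(CH3COOH) = 0.2054 x 0.03683 = 0.007565 mol; V(LiOH) at equivalence = 0.007565/0.1167 = 0.06482 L.
At equivalence all the acid is converted to CH3COO-; total volume = 0.03683 + 0.06482 = 0.1017 L, so [CH3COO-] = 0.007565/0.1017 = 0.07442 M.
Kb = Kw/Ka = 1.0e-14 / 1.8 x 10^-5 = 5.56e-10.
[OH^-] = sqrt(Kb x [CH3COO-]) = sqrt(5.56e-10 x 0.07442) = 6.43e-6 M.
pOH = 5.19, so pH = 14.00 - 5.19 = 8.81.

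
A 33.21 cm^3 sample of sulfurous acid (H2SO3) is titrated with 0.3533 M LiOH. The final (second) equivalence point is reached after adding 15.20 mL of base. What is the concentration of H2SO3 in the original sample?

0.0809 M

n(LiOH) = 0.3533 x 0.01520 = 0.005370 mol.
At the final (second) equivalence point, 2 mol OH^- react per mol H2SO3, so n(H2SO3) = 0.005370 / 2 = 0.002685 mol.
[H2SO3] = 0.002685 / 0.03321 L = 0.0809 M.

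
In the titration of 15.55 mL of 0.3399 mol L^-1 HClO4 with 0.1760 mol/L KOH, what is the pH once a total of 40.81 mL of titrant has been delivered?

12.53

n(acid) = 0.3399 x 0.01555 = 0.005285 mol; n(KOH) added = 0.1760 x 0.04081 = 0.007183 mol.
Base is in excess by 0.007183 - 0.005285 = 0.001897 mol in a total volume of 0.05636 L.
[OH^-] = 0.001897/0.05636 = 0.03366 M, so pOH = 1.47 and pH = 14.00 - 1.47 = 12.53.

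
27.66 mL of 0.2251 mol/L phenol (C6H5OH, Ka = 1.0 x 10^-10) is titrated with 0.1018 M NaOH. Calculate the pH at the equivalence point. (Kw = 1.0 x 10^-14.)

n(C6H5OH) = 0.2251 x 0.02766 = 0.006226 mol; V(NaOH) at equivalence = 0.006226/0.1018 = 0.06116 L.
At equivalence all the acid is converted to C6H5O-; total volume = 0.02766 + 0.06116 = 0.08882 L, so [C6H5O-] = 0.006226/0.08882 = 0.07010 M.
Kb = Kw/Ka = 1.0e-14 / 1.0 x 10^-10 = 0.000100.
[OH^-] = sqrt(Kb x [C6H5O-]) = sqrt(0.000100 x 0.07010) = 0.00265 M.
pOH = 2.58, so pH = 14.00 - 2.58 = 11.42.

11.42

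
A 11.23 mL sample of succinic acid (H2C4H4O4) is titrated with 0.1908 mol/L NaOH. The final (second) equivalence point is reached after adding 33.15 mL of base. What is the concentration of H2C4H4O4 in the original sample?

n(NaOH) = 0.1908 x 0.03315 = 0.006325 mol.
At the final (second) equivalence point, 2 mol OH^- react per mol H2C4H4O4, so n(H2C4H4O4) = 0.006325 / 2 = 0.003163 mol.
[H2C4H4O4] = 0.003163 / 0.01123 L = 0.282 M.

0.282 M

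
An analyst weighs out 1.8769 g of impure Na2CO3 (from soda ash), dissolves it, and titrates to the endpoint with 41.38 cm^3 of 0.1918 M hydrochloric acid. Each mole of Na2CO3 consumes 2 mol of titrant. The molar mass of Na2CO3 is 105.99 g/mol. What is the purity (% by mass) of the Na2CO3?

22.4%

n(HCl) = 0.1918 x 0.04138 = 0.007937 mol.
n(Na2CO3) = 0.007937 / 2 = 0.003968 mol.
mass of Na2CO3 = 0.003968 x 105.99 = 0.4206 g.
% purity = 0.4206 / 1.8769 x 100 = 22.4%.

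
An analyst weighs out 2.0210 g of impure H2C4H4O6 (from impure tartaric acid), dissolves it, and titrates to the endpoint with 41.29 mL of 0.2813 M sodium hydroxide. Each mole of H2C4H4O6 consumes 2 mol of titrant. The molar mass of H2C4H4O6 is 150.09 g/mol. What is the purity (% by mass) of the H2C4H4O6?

n(NaOH) = 0.2813 x 0.04129 = 0.01161 mol.
n(H2C4H4O6) = 0.01161 / 2 = 0.005807 mol.
mass of H2C4H4O6 = 0.005807 x 150.09 = 0.8716 g.
% purity = 0.8716 / 2.0210 x 100 = 43.1%.

43.1%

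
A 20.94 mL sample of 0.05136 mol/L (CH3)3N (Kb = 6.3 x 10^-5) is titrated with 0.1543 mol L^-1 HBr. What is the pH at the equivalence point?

n((CH3)3N) = 0.05136 x 0.02094 = 0.001075 mol; V(HBr) at equivalence = 0.001075/0.1543 = 0.006970 L.
At equivalence the base is fully converted to (CH3)3NH+; total volume = 0.02791 L, so [(CH3)3NH+] = 0.001075/0.02791 = 0.03853 M.
Ka((CH3)3NH+) = Kw/Kb = 1.0e-14 / 6.3 x 10^-5 = 1.59e-10.
[H^+] = sqrt(Ka x [(CH3)3NH+]) = sqrt(1.59e-10 x 0.03853) = 2.47e-6 M.
pH = -log(2.47e-6) = 5.61.

5.61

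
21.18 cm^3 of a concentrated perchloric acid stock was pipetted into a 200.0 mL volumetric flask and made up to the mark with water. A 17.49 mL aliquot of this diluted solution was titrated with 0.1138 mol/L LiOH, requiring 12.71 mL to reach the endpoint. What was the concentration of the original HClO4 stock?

n(LiOH) = 0.1138 x 0.01271 = 0.001446 mol.
n(HClO4) in the aliquot = 0.001446 mol.
[diluted HClO4] = 0.001446 / 0.01749 = 0.08270 M.
Dilution factor = 200.0/21.18 = 9.443, so [stock] = 0.08270 x 9.443 = 0.781 M.

0.781 M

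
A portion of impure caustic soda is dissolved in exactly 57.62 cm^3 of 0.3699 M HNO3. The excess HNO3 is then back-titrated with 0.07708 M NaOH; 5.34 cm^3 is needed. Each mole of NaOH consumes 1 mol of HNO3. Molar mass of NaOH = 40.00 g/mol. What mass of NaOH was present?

0.836 g

Total n(HNO3) added = 0.3699 x 0.05762 = 0.02131 mol.
n(NaOH) used = 0.07708 x 0.005340 = 0.0004116 mol, which equals the excess n(HNO3).
So n(HNO3) consumed by the sample = 0.02131 - 0.0004116 = 0.02090 mol.
n(NaOH) = 0.02090 / 1 = 0.02090 mol.
mass = 0.02090 mol x 40.00 g/mol = 0.836 g.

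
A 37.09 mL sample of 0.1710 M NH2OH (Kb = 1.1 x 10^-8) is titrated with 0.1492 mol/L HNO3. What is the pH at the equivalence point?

n(NH2OH) = 0.1710 x 0.03709 = 0.006342 mol; V(HNO3) at equivalence = 0.006342/0.1492 = 0.04251 L.
At equivalence the base is fully converted to NH3OH+; total volume = 0.07960 L, so [NH3OH+] = 0.006342/0.07960 = 0.07968 M.
Ka(NH3OH+) = Kw/Kb = 1.0e-14 / 1.1 x 10^-8 = 9.09e-7.
[H^+] = sqrt(Ka x [NH3OH+]) = sqrt(9.09e-7 x 0.07968) = 0.000269 M.
pH = -log(0.000269) = 3.57.

3.57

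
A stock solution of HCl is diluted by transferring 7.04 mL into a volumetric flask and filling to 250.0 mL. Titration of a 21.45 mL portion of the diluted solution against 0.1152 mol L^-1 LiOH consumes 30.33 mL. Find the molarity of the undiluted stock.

n(LiOH) = 0.1152 x 0.03033 = 0.003494 mol.
n(HCl) in the aliquot = 0.003494 mol.
[diluted HCl] = 0.003494 / 0.02145 = 0.1629 M.
Dilution factor = 250.0/7.040 = 35.51, so [stock] = 0.1629 x 35.51 = 5.78 M.

5.78 M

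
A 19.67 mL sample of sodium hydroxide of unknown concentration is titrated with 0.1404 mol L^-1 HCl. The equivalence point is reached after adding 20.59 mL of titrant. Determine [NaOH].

n(HCl) delivered = 0.1404 x 0.02059 = 0.002891 mol.
For a 1:1 reaction, n(NaOH) = 0.002891 mol.
[NaOH] = 0.002891 mol / 0.01967 L = 0.147 M.

0.147 M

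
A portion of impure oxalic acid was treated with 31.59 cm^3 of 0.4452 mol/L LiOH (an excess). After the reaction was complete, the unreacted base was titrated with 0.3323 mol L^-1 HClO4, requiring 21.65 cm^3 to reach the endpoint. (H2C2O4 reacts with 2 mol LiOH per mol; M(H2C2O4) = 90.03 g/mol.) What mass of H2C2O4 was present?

Total n(LiOH) added = 0.4452 x 0.03159 = 0.01406 mol.
n(HClO4) used = 0.3323 x 0.02165 = 0.007194 mol, which equals the excess n(LiOH).
So n(LiOH) consumed by the sample = 0.01406 - 0.007194 = 0.006870 mol.
n(H2C2O4) = 0.006870 / 2 = 0.003435 mol.
mass = 0.003435 mol x 90.03 g/mol = 0.309 g.

0.309 g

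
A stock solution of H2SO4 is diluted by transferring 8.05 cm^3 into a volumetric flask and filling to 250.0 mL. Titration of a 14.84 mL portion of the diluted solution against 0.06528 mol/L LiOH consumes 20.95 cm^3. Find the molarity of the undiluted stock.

n(LiOH) = 0.06528 x 0.02095 = 0.001368 mol.
n(H2SO4) in the aliquot = 0.001368 x 1/2 = 0.0006838 mol.
[diluted H2SO4] = 0.0006838 / 0.01484 = 0.04608 M.
Dilution factor = 250.0/8.050 = 31.06, so [stock] = 0.04608 x 31.06 = 1.43 M.

1.43 M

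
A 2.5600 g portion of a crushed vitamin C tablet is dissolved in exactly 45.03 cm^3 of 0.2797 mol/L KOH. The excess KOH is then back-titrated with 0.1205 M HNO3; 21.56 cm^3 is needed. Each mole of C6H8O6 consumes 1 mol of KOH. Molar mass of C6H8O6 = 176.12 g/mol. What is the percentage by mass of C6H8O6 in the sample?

Total n(KOH) added = 0.2797 x 0.04503 = 0.01259 mol.
n(HNO3) used = 0.1205 x 0.02156 = 0.002598 mol, which equals the excess n(KOH).
So n(KOH) consumed by the sample = 0.01259 - 0.002598 = 0.009997 mol.
n(C6H8O6) = 0.009997 / 1 = 0.009997 mol.
mass C6H8O6 = 0.009997 x 176.12 = 1.761 g, so %C6H8O6 = 1.761/2.5600 x 100 = 68.8%.

68.8%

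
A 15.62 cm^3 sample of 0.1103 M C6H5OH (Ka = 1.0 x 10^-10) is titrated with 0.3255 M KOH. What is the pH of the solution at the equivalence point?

11.46

n(C6H5OH) = 0.1103 x 0.01562 = 0.001723 mol; V(KOH) at equivalence = 0.001723/0.3255 = 0.005293 L.
At equivalence all the acid is converted to C6H5O-; total volume = 0.01562 + 0.005293 = 0.02091 L, so [C6H5O-] = 0.001723/0.02091 = 0.08238 M.
Kb = Kw/Ka = 1.0e-14 / 1.0 x 10^-10 = 0.000100.
[OH^-] = sqrt(Kb x [C6H5O-]) = sqrt(0.000100 x 0.08238) = 0.00287 M.
pOH = 2.54, so pH = 14.00 - 2.54 = 11.46.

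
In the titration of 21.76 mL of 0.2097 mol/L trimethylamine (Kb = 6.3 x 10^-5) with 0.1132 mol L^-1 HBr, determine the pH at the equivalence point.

n((CH3)3N) = 0.2097 x 0.02176 = 0.004563 mol; V(HBr) at equivalence = 0.004563/0.1132 = 0.04031 L.
At equivalence the base is fully converted to (CH3)3NH+; total volume = 0.06207 L, so [(CH3)3NH+] = 0.004563/0.06207 = 0.07352 M.
Ka((CH3)3NH+) = Kw/Kb = 1.0e-14 / 6.3 x 10^-5 = 1.59e-10.
[H^+] = sqrt(Ka x [(CH3)3NH+]) = sqrt(1.59e-10 x 0.07352) = 3.42e-6 M.
pH = -log(3.42e-6) = 5.47.

5.47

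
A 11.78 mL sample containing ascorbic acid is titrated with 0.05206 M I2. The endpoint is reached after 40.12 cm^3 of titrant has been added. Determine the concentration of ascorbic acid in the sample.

0.177 M

n(I2) = 0.05206 x 0.04012 = 0.002089 mol.
From the balanced equation, 1 mol I2 reacts with 1 mol ascorbic acid, so n(ascorbic acid) = 0.002089 x 1/1 = 0.002089 mol.
[ascorbic acid] = 0.002089 / 0.01178 L = 0.177 M.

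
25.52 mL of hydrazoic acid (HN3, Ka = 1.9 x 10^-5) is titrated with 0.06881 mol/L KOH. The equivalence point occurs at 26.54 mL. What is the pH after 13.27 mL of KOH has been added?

13.27 mL is exactly half the equivalence volume (26.54/2), i.e. the half-equivalence point.
There, n(HA) = n(A^-), so pH = pKa = -log(1.9 x 10^-5) = 4.72.

4.72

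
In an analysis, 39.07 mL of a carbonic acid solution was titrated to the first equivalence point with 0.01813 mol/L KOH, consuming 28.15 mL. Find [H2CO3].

n(KOH) = 0.01813 x 0.02815 = 0.0005104 mol.
At the first equivalence point, 1 mol OH^- react per mol H2CO3, so n(H2CO3) = 0.0005104 / 1 = 0.0005104 mol.
[H2CO3] = 0.0005104 / 0.03907 L = 0.0131 M.

0.0131 M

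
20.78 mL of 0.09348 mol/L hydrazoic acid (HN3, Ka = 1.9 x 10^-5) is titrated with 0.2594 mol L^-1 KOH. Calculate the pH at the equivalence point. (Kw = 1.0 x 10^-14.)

n(HN3) = 0.09348 x 0.02078 = 0.001943 mol; V(KOH) at equivalence = 0.001943/0.2594 = 0.007488 L.
At equivalence all the acid is converted to N3-; total volume = 0.02078 + 0.007488 = 0.02827 L, so [N3-] = 0.001943/0.02827 = 0.06872 M.
Kb = Kw/Ka = 1.0e-14 / 1.9 x 10^-5 = 5.26e-10.
[OH^-] = sqrt(Kb x [N3-]) = sqrt(5.26e-10 x 0.06872) = 6.01e-6 M.
pOH = 5.22, so pH = 14.00 - 5.22 = 8.78.

8.78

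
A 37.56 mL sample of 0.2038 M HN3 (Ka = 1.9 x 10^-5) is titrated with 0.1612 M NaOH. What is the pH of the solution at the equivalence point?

n(HN3) = 0.2038 x 0.03756 = 0.007655 mol; V(NaOH) at equivalence = 0.007655/0.1612 = 0.04749 L.
At equivalence all the acid is converted to N3-; total volume = 0.03756 + 0.04749 = 0.08505 L, so [N3-] = 0.007655/0.08505 = 0.09001 M.
Kb = Kw/Ka = 1.0e-14 / 1.9 x 10^-5 = 5.26e-10.
[OH^-] = sqrt(Kb x [N3-]) = sqrt(5.26e-10 x 0.09001) = 6.88e-6 M.
pOH = 5.16, so pH = 14.00 - 5.16 = 8.84.

8.84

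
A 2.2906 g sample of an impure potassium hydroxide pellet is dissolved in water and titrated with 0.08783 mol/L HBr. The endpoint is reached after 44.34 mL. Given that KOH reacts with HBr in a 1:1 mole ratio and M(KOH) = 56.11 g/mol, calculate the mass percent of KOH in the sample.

9.54%

n(HBr) = 0.08783 x 0.04434 = 0.003894 mol.
n(KOH) = 0.003894 / 1 = 0.003894 mol.
mass of KOH = 0.003894 x 56.11 = 0.2185 g.
% purity = 0.2185 / 2.2906 x 100 = 9.54%.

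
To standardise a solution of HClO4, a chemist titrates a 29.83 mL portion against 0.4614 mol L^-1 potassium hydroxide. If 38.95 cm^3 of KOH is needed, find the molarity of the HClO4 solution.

0.602 M

n(KOH) delivered = 0.4614 x 0.03895 = 0.01797 mol.
For a 1:1 reaction, n(HClO4) = 0.01797 mol.
[HClO4] = 0.01797 mol / 0.02983 L = 0.602 M.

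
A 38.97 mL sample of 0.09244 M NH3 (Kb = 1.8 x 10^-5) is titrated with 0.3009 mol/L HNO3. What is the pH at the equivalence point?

n(NH3) = 0.09244 x 0.03897 = 0.003602 mol; V(HNO3) at equivalence = 0.003602/0.3009 = 0.01197 L.
At equivalence the base is fully converted to NH4+; total volume = 0.05094 L, so [NH4+] = 0.003602/0.05094 = 0.07072 M.
Ka(NH4+) = Kw/Kb = 1.0e-14 / 1.8 x 10^-5 = 5.56e-10.
[H^+] = sqrt(Ka x [NH4+]) = sqrt(5.56e-10 x 0.07072) = 6.27e-6 M.
pH = -log(6.27e-6) = 5.20.

5.20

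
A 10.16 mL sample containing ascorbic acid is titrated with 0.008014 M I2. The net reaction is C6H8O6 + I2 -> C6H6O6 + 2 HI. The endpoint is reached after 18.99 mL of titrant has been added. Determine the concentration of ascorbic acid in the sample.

n(I2) = 0.008014 x 0.01899 = 0.0001522 mol.
From the balanced equation, 1 mol I2 reacts with 1 mol ascorbic acid, so n(ascorbic acid) = 0.0001522 x 1/1 = 0.0001522 mol.
[ascorbic acid] = 0.0001522 / 0.01016 L = 0.0150 M.

0.0150 M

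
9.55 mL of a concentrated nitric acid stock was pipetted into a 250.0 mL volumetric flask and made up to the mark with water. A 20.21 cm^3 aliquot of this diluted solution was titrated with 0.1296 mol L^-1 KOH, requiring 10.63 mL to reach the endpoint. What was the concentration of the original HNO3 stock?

n(KOH) = 0.1296 x 0.01063 = 0.001378 mol.
n(HNO3) in the aliquot = 0.001378 mol.
[diluted HNO3] = 0.001378 / 0.02021 = 0.06817 M.
Dilution factor = 250.0/9.550 = 26.18, so [stock] = 0.06817 x 26.18 = 1.78 M.

1.78 M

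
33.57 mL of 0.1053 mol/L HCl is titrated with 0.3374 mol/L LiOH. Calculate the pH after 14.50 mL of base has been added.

12.45

n(acid) = 0.1053 x 0.03357 = 0.003535 mol; n(LiOH) added = 0.3374 x 0.01450 = 0.004892 mol.
Base is in excess by 0.004892 - 0.003535 = 0.001357 mol in a total volume of 0.04807 L.
[OH^-] = 0.001357/0.04807 = 0.02824 M, so pOH = 1.55 and pH = 14.00 - 1.55 = 12.45.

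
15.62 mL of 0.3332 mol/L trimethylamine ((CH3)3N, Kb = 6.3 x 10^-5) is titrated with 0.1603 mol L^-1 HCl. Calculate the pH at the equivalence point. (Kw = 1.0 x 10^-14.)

5.38

n((CH3)3N) = 0.3332 x 0.01562 = 0.005205 mol; V(HCl) at equivalence = 0.005205/0.1603 = 0.03247 L.
At equivalence the base is fully converted to (CH3)3NH+; total volume = 0.04809 L, so [(CH3)3NH+] = 0.005205/0.04809 = 0.1082 M.
Ka((CH3)3NH+) = Kw/Kb = 1.0e-14 / 6.3 x 10^-5 = 1.59e-10.
[H^+] = sqrt(Ka x [(CH3)3NH+]) = sqrt(1.59e-10 x 0.1082) = 4.14e-6 M.
pH = -log(4.14e-6) = 5.38.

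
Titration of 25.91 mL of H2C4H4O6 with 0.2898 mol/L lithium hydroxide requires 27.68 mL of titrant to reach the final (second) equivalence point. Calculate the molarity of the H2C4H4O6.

0.155 M

n(LiOH) = 0.2898 x 0.02768 = 0.008022 mol.
At the final (second) equivalence point, 2 mol OH^- react per mol H2C4H4O6, so n(H2C4H4O6) = 0.008022 / 2 = 0.004011 mol.
[H2C4H4O6] = 0.004011 / 0.02591 L = 0.155 M.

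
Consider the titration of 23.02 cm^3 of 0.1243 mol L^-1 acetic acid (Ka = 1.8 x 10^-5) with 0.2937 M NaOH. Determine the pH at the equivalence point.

8.84

n(CH3COOH) = 0.1243 x 0.02302 = 0.002861 mol; V(NaOH) at equivalence = 0.002861/0.2937 = 0.009743 L.
At equivalence all the acid is converted to CH3COO-; total volume = 0.02302 + 0.009743 = 0.03276 L, so [CH3COO-] = 0.002861/0.03276 = 0.08734 M.
Kb = Kw/Ka = 1.0e-14 / 1.8 x 10^-5 = 5.56e-10.
[OH^-] = sqrt(Kb x [CH3COO-]) = sqrt(5.56e-10 x 0.08734) = 6.97e-6 M.
pOH = 5.16, so pH = 14.00 - 5.16 = 8.84.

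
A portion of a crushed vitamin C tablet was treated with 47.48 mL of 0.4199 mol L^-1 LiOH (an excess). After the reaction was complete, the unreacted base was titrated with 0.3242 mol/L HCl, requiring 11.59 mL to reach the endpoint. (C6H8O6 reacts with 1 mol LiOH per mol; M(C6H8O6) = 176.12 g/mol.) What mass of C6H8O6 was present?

Total n(LiOH) added = 0.4199 x 0.04748 = 0.01994 mol.
n(HCl) used = 0.3242 x 0.01159 = 0.003757 mol, which equals the excess n(LiOH).
So n(LiOH) consumed by the sample = 0.01994 - 0.003757 = 0.01618 mol.
n(C6H8O6) = 0.01618 / 1 = 0.01618 mol.
mass = 0.01618 mol x 176.12 g/mol = 2.85 g.

2.85 g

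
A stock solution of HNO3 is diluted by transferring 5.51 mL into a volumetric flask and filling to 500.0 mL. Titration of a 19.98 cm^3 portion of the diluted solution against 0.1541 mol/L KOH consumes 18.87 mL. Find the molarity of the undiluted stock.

n(KOH) = 0.1541 x 0.01887 = 0.002908 mol.
n(HNO3) in the aliquot = 0.002908 mol.
[diluted HNO3] = 0.002908 / 0.01998 = 0.1455 M.
Dilution factor = 500.0/5.510 = 90.74, so [stock] = 0.1455 x 90.74 = 13.2 M.

13.2 M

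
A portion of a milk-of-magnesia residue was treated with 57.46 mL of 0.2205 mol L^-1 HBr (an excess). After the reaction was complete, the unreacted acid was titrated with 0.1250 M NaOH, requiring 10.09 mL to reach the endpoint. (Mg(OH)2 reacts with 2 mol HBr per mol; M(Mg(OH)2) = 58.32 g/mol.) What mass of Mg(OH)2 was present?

Total n(HBr) added = 0.2205 x 0.05746 = 0.01267 mol.
n(NaOH) used = 0.1250 x 0.01009 = 0.001261 mol, which equals the excess n(HBr).
So n(HBr) consumed by the sample = 0.01267 - 0.001261 = 0.01141 mol.
n(Mg(OH)2) = 0.01141 / 2 = 0.005704 mol.
mass = 0.005704 mol x 58.32 g/mol = 0.333 g.

0.333 g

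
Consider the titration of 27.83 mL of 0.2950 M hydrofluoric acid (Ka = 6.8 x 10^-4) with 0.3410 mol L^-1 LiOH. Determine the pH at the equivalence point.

n(HF) = 0.2950 x 0.02783 = 0.008210 mol; V(LiOH) at equivalence = 0.008210/0.3410 = 0.02408 L.
At equivalence all the acid is converted to F-; total volume = 0.02783 + 0.02408 = 0.05191 L, so [F-] = 0.008210/0.05191 = 0.1582 M.
Kb = Kw/Ka = 1.0e-14 / 6.8 x 10^-4 = 1.47e-11.
[OH^-] = sqrt(Kb x [F-]) = sqrt(1.47e-11 x 0.1582) = 1.53e-6 M.
pOH = 5.82, so pH = 14.00 - 5.82 = 8.18.

8.18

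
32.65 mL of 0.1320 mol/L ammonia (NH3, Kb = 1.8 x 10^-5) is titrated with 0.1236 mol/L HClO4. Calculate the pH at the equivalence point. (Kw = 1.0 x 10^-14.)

n(NH3) = 0.1320 x 0.03265 = 0.004310 mol; V(HClO4) at equivalence = 0.004310/0.1236 = 0.03487 L.
At equivalence the base is fully converted to NH4+; total volume = 0.06752 L, so [NH4+] = 0.004310/0.06752 = 0.06383 M.
Ka(NH4+) = Kw/Kb = 1.0e-14 / 1.8 x 10^-5 = 5.56e-10.
[H^+] = sqrt(Ka x [NH4+]) = sqrt(5.56e-10 x 0.06383) = 5.95e-6 M.
pH = -log(5.95e-6) = 5.23.

5.23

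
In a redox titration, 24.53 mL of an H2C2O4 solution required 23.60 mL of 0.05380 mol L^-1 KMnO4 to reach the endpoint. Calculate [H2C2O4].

n(KMnO4) = 0.05380 x 0.02360 = 0.001270 mol.
From the balanced equation, 2 mol KMnO4 reacts with 5 mol H2C2O4, so n(H2C2O4) = 0.001270 x 5/2 = 0.003174 mol.
[H2C2O4] = 0.003174 / 0.02453 L = 0.129 M.

0.129 M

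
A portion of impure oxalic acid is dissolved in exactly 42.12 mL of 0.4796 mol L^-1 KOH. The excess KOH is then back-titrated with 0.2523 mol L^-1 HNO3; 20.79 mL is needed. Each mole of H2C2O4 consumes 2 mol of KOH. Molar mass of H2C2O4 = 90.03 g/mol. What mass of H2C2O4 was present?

0.673 g

Total n(KOH) added = 0.4796 x 0.04212 = 0.02020 mol.
n(HNO3) used = 0.2523 x 0.02079 = 0.005245 mol, which equals the excess n(KOH).
So n(KOH) consumed by the sample = 0.02020 - 0.005245 = 0.01496 mol.
n(H2C2O4) = 0.01496 / 2 = 0.007478 mol.
mass = 0.007478 mol x 90.03 g/mol = 0.673 g.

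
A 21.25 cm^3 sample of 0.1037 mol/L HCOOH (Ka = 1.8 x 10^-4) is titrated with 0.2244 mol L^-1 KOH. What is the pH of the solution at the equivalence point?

n(HCOOH) = 0.1037 x 0.02125 = 0.002204 mol; V(KOH) at equivalence = 0.002204/0.2244 = 0.009820 L.
At equivalence all the acid is converted to HCOO-; total volume = 0.02125 + 0.009820 = 0.03107 L, so [HCOO-] = 0.002204/0.03107 = 0.07092 M.
Kb = Kw/Ka = 1.0e-14 / 1.8 x 10^-4 = 5.56e-11.
[OH^-] = sqrt(Kb x [HCOO-]) = sqrt(5.56e-11 x 0.07092) = 1.99e-6 M.
pOH = 5.70, so pH = 14.00 - 5.70 = 8.30.

8.30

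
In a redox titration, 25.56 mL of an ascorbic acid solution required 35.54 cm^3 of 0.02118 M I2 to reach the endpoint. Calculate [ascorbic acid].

n(I2) = 0.02118 x 0.03554 = 0.0007527 mol.
From the balanced equation, 1 mol I2 reacts with 1 mol ascorbic acid, so n(ascorbic acid) = 0.0007527 x 1/1 = 0.0007527 mol.
[ascorbic acid] = 0.0007527 / 0.02556 L = 0.0294 M.

0.0294 M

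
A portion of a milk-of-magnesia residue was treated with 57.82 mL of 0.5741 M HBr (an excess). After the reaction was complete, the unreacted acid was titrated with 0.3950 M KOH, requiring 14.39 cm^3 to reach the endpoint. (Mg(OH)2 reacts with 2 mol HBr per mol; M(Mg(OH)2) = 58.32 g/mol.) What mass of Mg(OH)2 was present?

0.802 g

Total n(HBr) added = 0.5741 x 0.05782 = 0.03319 mol.
n(KOH) used = 0.3950 x 0.01439 = 0.005684 mol, which equals the excess n(HBr).
So n(HBr) consumed by the sample = 0.03319 - 0.005684 = 0.02751 mol.
n(Mg(OH)2) = 0.02751 / 2 = 0.01376 mol.
mass = 0.01376 mol x 58.32 g/mol = 0.802 g.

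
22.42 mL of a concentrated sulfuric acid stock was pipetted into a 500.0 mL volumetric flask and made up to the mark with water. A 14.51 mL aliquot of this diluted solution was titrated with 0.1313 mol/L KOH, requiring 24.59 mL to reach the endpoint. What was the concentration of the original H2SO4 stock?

2.48 M

n(KOH) = 0.1313 x 0.02459 = 0.003229 mol.
n(H2SO4) in the aliquot = 0.003229 x 1/2 = 0.001614 mol.
[diluted H2SO4] = 0.001614 / 0.01451 = 0.1113 M.
Dilution factor = 500.0/22.42 = 22.30, so [stock] = 0.1113 x 22.30 = 2.48 M.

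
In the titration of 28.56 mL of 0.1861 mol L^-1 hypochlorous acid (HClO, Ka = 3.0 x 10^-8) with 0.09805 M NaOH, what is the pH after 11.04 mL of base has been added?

Initial n(HClO) = 0.1861 x 0.02856 = 0.005315 mol.
n(NaOH) added = 0.09805 x 0.01104 = 0.001082 mol, converting that many moles of HClO to ClO-.
Remaining n(HClO) = 0.004233 mol; n(ClO-) = 0.001082 mol.
By Henderson-Hasselbalch, pH = pKa + log([A^-]/[HA]) = 7.52 + log(0.001082/0.004233) = 7.52 + (-0.59) = 6.93.

6.93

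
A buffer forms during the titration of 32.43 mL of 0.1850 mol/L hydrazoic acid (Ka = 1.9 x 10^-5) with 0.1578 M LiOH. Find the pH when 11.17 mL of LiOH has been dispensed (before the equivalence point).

Initial n(HN3) = 0.1850 x 0.03243 = 0.006000 mol.
n(LiOH) added = 0.1578 x 0.01117 = 0.001763 mol, converting that many moles of HN3 to N3-.
Remaining n(HN3) = 0.004237 mol; n(N3-) = 0.001763 mol.
By Henderson-Hasselbalch, pH = pKa + log([A^-]/[HA]) = 4.72 + log(0.001763/0.004237) = 4.72 + (-0.38) = 4.34.

4.34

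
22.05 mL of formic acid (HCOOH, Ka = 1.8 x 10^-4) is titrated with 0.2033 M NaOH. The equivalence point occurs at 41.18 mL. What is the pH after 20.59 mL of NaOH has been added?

20.59 mL is exactly half the equivalence volume (41.18/2), i.e. the half-equivalence point.
There, n(HA) = n(A^-), so pH = pKa = -log(1.8 x 10^-4) = 3.74.

3.74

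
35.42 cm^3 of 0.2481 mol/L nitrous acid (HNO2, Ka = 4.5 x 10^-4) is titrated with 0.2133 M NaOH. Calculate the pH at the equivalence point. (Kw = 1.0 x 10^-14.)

n(HNO2) = 0.2481 x 0.03542 = 0.008788 mol; V(NaOH) at equivalence = 0.008788/0.2133 = 0.04120 L.
At equivalence all the acid is converted to NO2-; total volume = 0.03542 + 0.04120 = 0.07662 L, so [NO2-] = 0.008788/0.07662 = 0.1147 M.
Kb = Kw/Ka = 1.0e-14 / 4.5 x 10^-4 = 2.22e-11.
[OH^-] = sqrt(Kb x [NO2-]) = sqrt(2.22e-11 x 0.1147) = 1.60e-6 M.
pOH = 5.80, so pH = 14.00 - 5.80 = 8.20.

8.20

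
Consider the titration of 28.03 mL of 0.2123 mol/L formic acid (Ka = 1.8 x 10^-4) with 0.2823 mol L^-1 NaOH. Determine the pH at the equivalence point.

n(HCOOH) = 0.2123 x 0.02803 = 0.005951 mol; V(NaOH) at equivalence = 0.005951/0.2823 = 0.02108 L.
At equivalence all the acid is converted to HCOO-; total volume = 0.02803 + 0.02108 = 0.04911 L, so [HCOO-] = 0.005951/0.04911 = 0.1212 M.
Kb = Kw/Ka = 1.0e-14 / 1.8 x 10^-4 = 5.56e-11.
[OH^-] = sqrt(Kb x [HCOO-]) = sqrt(5.56e-11 x 0.1212) = 2.59e-6 M.
pOH = 5.59, so pH = 14.00 - 5.59 = 8.41.

8.41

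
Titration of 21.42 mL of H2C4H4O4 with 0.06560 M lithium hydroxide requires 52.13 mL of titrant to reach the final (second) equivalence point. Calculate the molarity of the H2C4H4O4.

0.0798 M

n(LiOH) = 0.06560 x 0.05213 = 0.003420 mol.
At the final (second) equivalence point, 2 mol OH^- react per mol H2C4H4O4, so n(H2C4H4O4) = 0.003420 / 2 = 0.001710 mol.
[H2C4H4O4] = 0.001710 / 0.02142 L = 0.0798 M.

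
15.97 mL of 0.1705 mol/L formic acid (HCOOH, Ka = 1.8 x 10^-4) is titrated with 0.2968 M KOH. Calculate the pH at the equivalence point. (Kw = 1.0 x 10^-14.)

n(HCOOH) = 0.1705 x 0.01597 = 0.002723 mol; V(KOH) at equivalence = 0.002723/0.2968 = 0.009174 L.
At equivalence all the acid is converted to HCOO-; total volume = 0.01597 + 0.009174 = 0.02514 L, so [HCOO-] = 0.002723/0.02514 = 0.1083 M.
Kb = Kw/Ka = 1.0e-14 / 1.8 x 10^-4 = 5.56e-11.
[OH^-] = sqrt(Kb x [HCOO-]) = sqrt(5.56e-11 x 0.1083) = 2.45e-6 M.
pOH = 5.61, so pH = 14.00 - 5.61 = 8.39.

8.39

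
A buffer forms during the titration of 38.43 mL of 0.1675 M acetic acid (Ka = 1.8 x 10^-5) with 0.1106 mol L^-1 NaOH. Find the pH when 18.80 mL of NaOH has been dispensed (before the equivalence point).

Initial n(CH3COOH) = 0.1675 x 0.03843 = 0.006437 mol.
n(NaOH) added = 0.1106 x 0.01880 = 0.002079 mol, converting that many moles of CH3COOH to CH3COO-.
Remaining n(CH3COOH) = 0.004358 mol; n(CH3COO-) = 0.002079 mol.
By Henderson-Hasselbalch, pH = pKa + log([A^-]/[HA]) = 4.74 + log(0.002079/0.004358) = 4.74 + (-0.32) = 4.42.

4.42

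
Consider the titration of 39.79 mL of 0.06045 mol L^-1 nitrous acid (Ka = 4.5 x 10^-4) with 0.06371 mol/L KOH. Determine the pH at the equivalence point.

n(HNO2) = 0.06045 x 0.03979 = 0.002405 mol; V(KOH) at equivalence = 0.002405/0.06371 = 0.03775 L.
At equivalence all the acid is converted to NO2-; total volume = 0.03979 + 0.03775 = 0.07754 L, so [NO2-] = 0.002405/0.07754 = 0.03102 M.
Kb = Kw/Ka = 1.0e-14 / 4.5 x 10^-4 = 2.22e-11.
[OH^-] = sqrt(Kb x [NO2-]) = sqrt(2.22e-11 x 0.03102) = 8.30e-7 M.
pOH = 6.08, so pH = 14.00 - 6.08 = 7.92.

7.92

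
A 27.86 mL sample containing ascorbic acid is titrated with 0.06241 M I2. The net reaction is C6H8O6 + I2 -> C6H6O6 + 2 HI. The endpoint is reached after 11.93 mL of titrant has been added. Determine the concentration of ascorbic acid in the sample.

n(I2) = 0.06241 x 0.01193 = 0.0007446 mol.
From the balanced equation, 1 mol I2 reacts with 1 mol ascorbic acid, so n(ascorbic acid) = 0.0007446 x 1/1 = 0.0007446 mol.
[ascorbic acid] = 0.0007446 / 0.02786 L = 0.0267 M.

0.0267 M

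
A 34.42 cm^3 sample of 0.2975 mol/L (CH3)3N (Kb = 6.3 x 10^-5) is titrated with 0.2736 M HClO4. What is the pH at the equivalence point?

5.32

n((CH3)3N) = 0.2975 x 0.03442 = 0.01024 mol; V(HClO4) at equivalence = 0.01024/0.2736 = 0.03743 L.
At equivalence the base is fully converted to (CH3)3NH+; total volume = 0.07185 L, so [(CH3)3NH+] = 0.01024/0.07185 = 0.1425 M.
Ka((CH3)3NH+) = Kw/Kb = 1.0e-14 / 6.3 x 10^-5 = 1.59e-10.
[H^+] = sqrt(Ka x [(CH3)3NH+]) = sqrt(1.59e-10 x 0.1425) = 4.76e-6 M.
pH = -log(4.76e-6) = 5.32.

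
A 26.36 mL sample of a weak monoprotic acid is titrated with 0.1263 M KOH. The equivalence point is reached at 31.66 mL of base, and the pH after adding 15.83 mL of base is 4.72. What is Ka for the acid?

1.9 x 10^-5

15.83 mL is half of the equivalence volume, so this is the half-equivalence point where [HA] = [A^-].
At half-equivalence pH = pKa, so pKa = 4.72.
Ka = 10^(-4.72) = 1.9 x 10^-5.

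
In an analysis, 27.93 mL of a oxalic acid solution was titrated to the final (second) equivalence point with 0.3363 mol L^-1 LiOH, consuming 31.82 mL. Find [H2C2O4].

0.192 M

n(LiOH) = 0.3363 x 0.03182 = 0.01070 mol.
At the final (second) equivalence point, 2 mol OH^- react per mol H2C2O4, so n(H2C2O4) = 0.01070 / 2 = 0.005351 mol.
[H2C2O4] = 0.005351 / 0.02793 L = 0.192 M.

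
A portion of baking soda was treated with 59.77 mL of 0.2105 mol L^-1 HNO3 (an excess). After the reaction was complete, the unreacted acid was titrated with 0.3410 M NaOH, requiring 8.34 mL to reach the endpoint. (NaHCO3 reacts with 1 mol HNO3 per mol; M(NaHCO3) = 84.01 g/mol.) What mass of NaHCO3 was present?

0.818 g

Total n(HNO3) added = 0.2105 x 0.05977 = 0.01258 mol.
n(NaOH) used = 0.3410 x 0.008340 = 0.002844 mol, which equals the excess n(HNO3).
So n(HNO3) consumed by the sample = 0.01258 - 0.002844 = 0.009738 mol.
n(NaHCO3) = 0.009738 / 1 = 0.009738 mol.
mass = 0.009738 mol x 84.01 g/mol = 0.818 g.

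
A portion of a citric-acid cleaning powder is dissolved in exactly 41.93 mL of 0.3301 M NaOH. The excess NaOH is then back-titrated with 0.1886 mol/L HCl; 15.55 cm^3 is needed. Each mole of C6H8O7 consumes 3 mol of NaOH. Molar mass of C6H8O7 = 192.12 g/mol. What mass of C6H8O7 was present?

Total n(NaOH) added = 0.3301 x 0.04193 = 0.01384 mol.
n(HCl) used = 0.1886 x 0.01555 = 0.002933 mol, which equals the excess n(NaOH).
So n(NaOH) consumed by the sample = 0.01384 - 0.002933 = 0.01091 mol.
n(C6H8O7) = 0.01091 / 3 = 0.003636 mol.
mass = 0.003636 mol x 192.12 g/mol = 0.699 g.

0.699 g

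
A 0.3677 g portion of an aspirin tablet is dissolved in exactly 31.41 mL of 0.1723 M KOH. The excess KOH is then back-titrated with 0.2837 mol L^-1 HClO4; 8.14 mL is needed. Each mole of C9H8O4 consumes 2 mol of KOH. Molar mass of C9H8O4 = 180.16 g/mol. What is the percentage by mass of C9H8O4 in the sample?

Total n(KOH) added = 0.1723 x 0.03141 = 0.005412 mol.
n(HClO4) used = 0.2837 x 0.008140 = 0.002309 mol, which equals the excess n(KOH).
So n(KOH) consumed by the sample = 0.005412 - 0.002309 = 0.003103 mol.
n(C9H8O4) = 0.003103 / 2 = 0.001551 mol.
mass C9H8O4 = 0.001551 x 180.16 = 0.2795 g, so %C9H8O4 = 0.2795/0.3677 x 100 = 76.0%.

76.0%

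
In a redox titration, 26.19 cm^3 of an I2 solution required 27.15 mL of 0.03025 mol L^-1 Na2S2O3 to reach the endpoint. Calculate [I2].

n(Na2S2O3) = 0.03025 x 0.02715 = 0.0008213 mol.
From the balanced equation, 2 mol Na2S2O3 reacts with 1 mol I2, so n(I2) = 0.0008213 x 1/2 = 0.0004106 mol.
[I2] = 0.0004106 / 0.02619 L = 0.0157 M.

0.0157 M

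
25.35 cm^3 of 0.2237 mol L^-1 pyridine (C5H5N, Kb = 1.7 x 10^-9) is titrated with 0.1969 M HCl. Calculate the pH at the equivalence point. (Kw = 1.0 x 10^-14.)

n(C5H5N) = 0.2237 x 0.02535 = 0.005671 mol; V(HCl) at equivalence = 0.005671/0.1969 = 0.02880 L.
At equivalence the base is fully converted to C5H5NH+; total volume = 0.05415 L, so [C5H5NH+] = 0.005671/0.05415 = 0.1047 M.
Ka(C5H5NH+) = Kw/Kb = 1.0e-14 / 1.7 x 10^-9 = 5.88e-6.
[H^+] = sqrt(Ka x [C5H5NH+]) = sqrt(5.88e-6 x 0.1047) = 0.000785 M.
pH = -log(0.000785) = 3.11.

3.11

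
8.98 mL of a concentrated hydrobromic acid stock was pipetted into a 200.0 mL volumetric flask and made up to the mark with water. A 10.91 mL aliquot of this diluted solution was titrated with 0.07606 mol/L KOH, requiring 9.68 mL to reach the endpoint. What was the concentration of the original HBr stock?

n(KOH) = 0.07606 x 0.009680 = 0.0007363 mol.
n(HBr) in the aliquot = 0.0007363 mol.
[diluted HBr] = 0.0007363 / 0.01091 = 0.06748 M.
Dilution factor = 200.0/8.980 = 22.27, so [stock] = 0.06748 x 22.27 = 1.50 M.

1.50 M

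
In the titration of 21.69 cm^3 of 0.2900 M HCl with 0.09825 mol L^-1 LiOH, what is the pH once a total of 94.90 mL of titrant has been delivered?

n(acid) = 0.2900 x 0.02169 = 0.006290 mol; n(LiOH) added = 0.09825 x 0.09490 = 0.009324 mol.
Base is in excess by 0.009324 - 0.006290 = 0.003034 mol in a total volume of 0.1166 L.
[OH^-] = 0.003034/0.1166 = 0.02602 M, so pOH = 1.58 and pH = 14.00 - 1.58 = 12.42.

12.42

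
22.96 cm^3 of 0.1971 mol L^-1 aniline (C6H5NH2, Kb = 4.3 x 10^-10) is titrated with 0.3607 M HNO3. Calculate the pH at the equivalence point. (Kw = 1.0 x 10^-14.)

n(C6H5NH2) = 0.1971 x 0.02296 = 0.004525 mol; V(HNO3) at equivalence = 0.004525/0.3607 = 0.01255 L.
At equivalence the base is fully converted to C6H5NH3+; total volume = 0.03551 L, so [C6H5NH3+] = 0.004525/0.03551 = 0.1275 M.
Ka(C6H5NH3+) = Kw/Kb = 1.0e-14 / 4.3 x 10^-10 = 2.33e-5.
[H^+] = sqrt(Ka x [C6H5NH3+]) = sqrt(2.33e-5 x 0.1275) = 0.00172 M.
pH = -log(0.00172) = 2.76.

2.76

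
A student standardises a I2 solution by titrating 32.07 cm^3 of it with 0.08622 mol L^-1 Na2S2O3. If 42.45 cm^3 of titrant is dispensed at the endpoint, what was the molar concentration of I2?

n(Na2S2O3) = 0.08622 x 0.04245 = 0.003660 mol.
From the balanced equation, 2 mol Na2S2O3 reacts with 1 mol I2, so n(I2) = 0.003660 x 1/2 = 0.001830 mol.
[I2] = 0.001830 / 0.03207 L = 0.0571 M.

0.0571 M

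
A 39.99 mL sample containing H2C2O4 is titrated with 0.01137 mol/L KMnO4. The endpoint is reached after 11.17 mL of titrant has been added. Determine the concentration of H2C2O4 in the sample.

0.00794 M

n(KMnO4) = 0.01137 x 0.01117 = 0.0001270 mol.
From the balanced equation, 2 mol KMnO4 reacts with 5 mol H2C2O4, so n(H2C2O4) = 0.0001270 x 5/2 = 0.0003175 mol.
[H2C2O4] = 0.0003175 / 0.03999 L = 0.00794 M.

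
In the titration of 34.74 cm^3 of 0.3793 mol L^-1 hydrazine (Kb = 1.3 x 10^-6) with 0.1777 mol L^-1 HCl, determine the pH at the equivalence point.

n(N2H4) = 0.3793 x 0.03474 = 0.01318 mol; V(HCl) at equivalence = 0.01318/0.1777 = 0.07415 L.
At equivalence the base is fully converted to N2H5+; total volume = 0.1089 L, so [N2H5+] = 0.01318/0.1089 = 0.1210 M.
Ka(N2H5+) = Kw/Kb = 1.0e-14 / 1.3 x 10^-6 = 7.69e-9.
[H^+] = sqrt(Ka x [N2H5+]) = sqrt(7.69e-9 x 0.1210) = 3.05e-5 M.
pH = -log(3.05e-5) = 4.52.

4.52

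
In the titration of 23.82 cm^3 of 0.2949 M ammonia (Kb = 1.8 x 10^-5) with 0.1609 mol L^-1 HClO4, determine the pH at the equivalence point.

5.12

n(NH3) = 0.2949 x 0.02382 = 0.007025 mol; V(HClO4) at equivalence = 0.007025/0.1609 = 0.04366 L.
At equivalence the base is fully converted to NH4+; total volume = 0.06748 L, so [NH4+] = 0.007025/0.06748 = 0.1041 M.
Ka(NH4+) = Kw/Kb = 1.0e-14 / 1.8 x 10^-5 = 5.56e-10.
[H^+] = sqrt(Ka x [NH4+]) = sqrt(5.56e-10 x 0.1041) = 7.60e-6 M.
pH = -log(7.60e-6) = 5.12.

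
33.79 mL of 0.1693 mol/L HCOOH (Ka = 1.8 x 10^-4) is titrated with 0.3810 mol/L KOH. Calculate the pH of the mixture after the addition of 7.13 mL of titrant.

3.70

Initial n(HCOOH) = 0.1693 x 0.03379 = 0.005721 mol.
n(KOH) added = 0.3810 x 0.007130 = 0.002717 mol, converting that many moles of HCOOH to HCOO-.
Remaining n(HCOOH) = 0.003004 mol; n(HCOO-) = 0.002717 mol.
By Henderson-Hasselbalch, pH = pKa + log([A^-]/[HA]) = 3.74 + log(0.002717/0.003004) = 3.74 + (-0.04) = 3.70.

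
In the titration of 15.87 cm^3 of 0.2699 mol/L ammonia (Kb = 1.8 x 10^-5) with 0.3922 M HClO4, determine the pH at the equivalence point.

5.03

n(NH3) = 0.2699 x 0.01587 = 0.004283 mol; V(HClO4) at equivalence = 0.004283/0.3922 = 0.01092 L.
At equivalence the base is fully converted to NH4+; total volume = 0.02679 L, so [NH4+] = 0.004283/0.02679 = 0.1599 M.
Ka(NH4+) = Kw/Kb = 1.0e-14 / 1.8 x 10^-5 = 5.56e-10.
[H^+] = sqrt(Ka x [NH4+]) = sqrt(5.56e-10 x 0.1599) = 9.42e-6 M.
pH = -log(9.42e-6) = 5.03.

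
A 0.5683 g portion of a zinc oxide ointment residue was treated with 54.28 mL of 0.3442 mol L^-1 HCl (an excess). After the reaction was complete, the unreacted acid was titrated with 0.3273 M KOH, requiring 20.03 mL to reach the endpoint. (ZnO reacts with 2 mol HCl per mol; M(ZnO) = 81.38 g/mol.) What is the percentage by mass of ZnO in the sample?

Total n(HCl) added = 0.3442 x 0.05428 = 0.01868 mol.
n(KOH) used = 0.3273 x 0.02003 = 0.006556 mol, which equals the excess n(HCl).
So n(HCl) consumed by the sample = 0.01868 - 0.006556 = 0.01213 mol.
n(ZnO) = 0.01213 / 2 = 0.006064 mol.
mass ZnO = 0.006064 x 81.38 = 0.4935 g, so %ZnO = 0.4935/0.5683 x 100 = 86.8%.

86.8%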